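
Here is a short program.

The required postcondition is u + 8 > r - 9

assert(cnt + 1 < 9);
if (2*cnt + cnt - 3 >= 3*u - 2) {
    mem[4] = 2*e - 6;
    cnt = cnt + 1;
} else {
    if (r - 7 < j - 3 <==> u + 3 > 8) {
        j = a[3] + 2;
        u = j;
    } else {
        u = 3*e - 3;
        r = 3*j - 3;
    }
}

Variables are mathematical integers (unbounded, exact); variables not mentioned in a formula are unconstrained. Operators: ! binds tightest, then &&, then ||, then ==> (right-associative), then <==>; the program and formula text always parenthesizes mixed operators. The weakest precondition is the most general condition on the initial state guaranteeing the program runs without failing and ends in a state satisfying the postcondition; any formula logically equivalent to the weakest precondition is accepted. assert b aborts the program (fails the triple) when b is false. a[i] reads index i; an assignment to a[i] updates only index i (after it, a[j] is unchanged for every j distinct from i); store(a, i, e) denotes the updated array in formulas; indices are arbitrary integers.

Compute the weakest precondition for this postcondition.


Working backward. After the program, the postcondition u + 8 > r - 9 must hold; in canonical form it is u > r - 17.
Then branch requires u > r - 17; else branch requires ((r < j + 4 <==> u > 5) ==> a[3] > r - 19) && ((!(r < j + 4 <==> u > 5)) ==> 3*e > 3*j - 17).
Before the if: (3*cnt >= 3*u + 1 ==> u > r - 17) && ((!(3*cnt >= 3*u + 1)) ==> (((r < j + 4 <==> u > 5) ==> a[3] > r - 19) && ((!(r < j + 4 <==> u > 5)) ==> 3*e > 3*j - 17)))
Before assert cnt + 1 < 9: cnt < 8 && (3*cnt >= 3*u + 1 ==> u > r - 17) && ((!(3*cnt >= 3*u + 1)) ==> (((r < j + 4 <==> u > 5) ==> a[3] > r - 19) && ((!(r < j + 4 <==> u > 5)) ==> 3*e > 3*j - 17)))
Answer: WP = cnt < 8 && (3*cnt >= 3*u + 1 ==> u > r - 17) && ((!(3*cnt >= 3*u + 1)) ==> (((r < j + 4 <==> u > 5) ==> a[3] > r - 19) && ((!(r < j + 4 <==> u > 5)) ==> 3*e > 3*j - 17)))


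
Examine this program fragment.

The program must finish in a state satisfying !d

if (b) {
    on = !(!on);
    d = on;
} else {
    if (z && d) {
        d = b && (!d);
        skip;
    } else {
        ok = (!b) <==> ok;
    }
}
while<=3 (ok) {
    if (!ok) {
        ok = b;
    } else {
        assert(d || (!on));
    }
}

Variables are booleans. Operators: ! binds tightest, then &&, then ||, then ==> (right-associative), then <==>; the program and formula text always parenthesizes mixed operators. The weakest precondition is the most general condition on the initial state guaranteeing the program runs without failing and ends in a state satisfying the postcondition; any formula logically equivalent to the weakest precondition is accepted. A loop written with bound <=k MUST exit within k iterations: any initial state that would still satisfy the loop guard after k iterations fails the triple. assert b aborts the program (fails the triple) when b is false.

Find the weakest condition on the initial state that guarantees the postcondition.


Working backward. After the program, !d must hold.
Before the loop (bound <=3), unroll the exhaustion recursion (WP_0 = exit-now case; WP_j = one more guarded iteration, up to j = 3):
  WP_0: (!ok) && (!d)
  WP_1: (ok ==> (((!ok) ==> ((!b) && (!d))) && (ok ==> ((d || (!on)) && (!ok) && (!d))))) && ((!ok) ==> (!d))
  WP_2: (ok ==> (((!ok) ==> ((b ==> (((!b) ==> ((!b) && (!d))) && (b ==> ((d || (!on)) && (!b) && (!d))))) && ((!b) ==> (!d)))) && (ok ==> ((d || (!on)) && (ok ==> (((!ok) ==> ((!b) && (!d))) && (ok ==> ((d || (!on)) && (!ok) && (!d))))) && ((!ok) ==> (!d)))))) && ((!ok) ==> (!d))
  WP_3: (ok ==> (((!ok) ==> ((b ==> (((!b) ==> ((b ==> (((!b) ==> ((!b) && (!d))) && (b ==> ((d || (!on)) && (!b) && (!d))))) && ((!b) ==> (!d)))) && (b ==> ((d || (!on)) && (b ==> (((!b) ==> ((!b) && (!d))) && (b ==> ((d || (!on)) && (!b) && (!d))))) && ((!b) ==> (!d)))))) && ((!b) ==> (!d)))) && (ok ==> ((d || (!on)) && (ok ==> (((!ok) ==> ((b ==> (((!b) ==> ((!b) && (!d))) && (b ==> ((d || (!on)) && (!b) && (!d))))) && ((!b) ==> (!d)))) && (ok ==> ((d || (!on)) && (ok ==> (((!ok) ==> ((!b) && (!d))) && (ok ==> ((d || (!on)) && (!ok) && (!d))))) && ((!ok) ==> (!d)))))) && ((!ok) ==> (!d)))))) && ((!ok) ==> (!d))
So before the loop: (ok ==> (((!ok) ==> ((b ==> (((!b) ==> ((b ==> (((!b) ==> ((!b) && (!d))) && (b ==> ((d || (!on)) && (!b) && (!d))))) && ((!b) ==> (!d)))) && (b ==> ((d || (!on)) && (b ==> (((!b) ==> ((!b) && (!d))) && (b ==> ((d || (!on)) && (!b) && (!d))))) && ((!b) ==> (!d)))))) && ((!b) ==> (!d)))) && (ok ==> ((d || (!on)) && (ok ==> (((!ok) ==> ((b ==> (((!b) ==> ((!b) && (!d))) && (b ==> ((d || (!on)) && (!b) && (!d))))) && ((!b) ==> (!d)))) && (ok ==> ((d || (!on)) && (ok ==> (((!ok) ==> ((!b) && (!d))) && (ok ==> ((d || (!on)) && (!ok) && (!d))))) && ((!ok) ==> (!d)))))) && ((!ok) ==> (!d)))))) && ((!ok) ==> (!d))
Then branch requires (ok ==> (((!ok) ==> ((b ==> (((!b) ==> ((b ==> (((!b) ==> ((!b) && (!on))) && (b ==> ((!b) && (!on))))) && ((!b) ==> (!on)))) && (b ==> ((b ==> (((!b) ==> ((!b) && (!on))) && (b ==> ((!b) && (!on))))) && ((!b) ==> (!on)))))) && ((!b) ==> (!on)))) && (ok ==> ((ok ==> (((!ok) ==> ((b ==> (((!b) ==> ((!b) && (!on))) && (b ==> ((!b) && (!on))))) && ((!b) ==> (!on)))) && (ok ==> ((ok ==> (((!ok) ==> ((!b) && (!on))) && (ok ==> ((!ok) && (!on))))) && ((!ok) ==> (!on)))))) && ((!ok) ==> (!on)))))) && ((!ok) ==> (!on)); else branch requires ((z && d) ==> ((ok ==> (((!ok) ==> ((b ==> (((!b) ==> ((b ==> (((!b) ==> ((!b) && (!(b && (!d))))) && (b ==> (((b && (!d)) || (!on)) && (!b) && (!(b && (!d))))))) && ((!b) ==> (!(b && (!d)))))) && (b ==> (((b && (!d)) || (!on)) && (b ==> (((!b) ==> ((!b) && (!(b && (!d))))) && (b ==> (((b && (!d)) || (!on)) && (!b) && (!(b && (!d))))))) && ((!b) ==> (!(b && (!d)))))))) && ((!b) ==> (!(b && (!d)))))) && (ok ==> (((b && (!d)) || (!on)) && (ok ==> (((!ok) ==> ((b ==> (((!b) ==> ((!b) && (!(b && (!d))))) && (b ==> (((b && (!d)) || (!on)) && (!b) && (!(b && (!d))))))) && ((!b) ==> (!(b && (!d)))))) && (ok ==> (((b && (!d)) || (!on)) && (ok ==> (((!ok) ==> ((!b) && (!(b && (!d))))) && (ok ==> (((b && (!d)) || (!on)) && (!ok) && (!(b && (!d))))))) && ((!ok) ==> (!(b && (!d)))))))) && ((!ok) ==> (!(b && (!d)))))))) && ((!ok) ==> (!(b && (!d)))))) && ((!(z && d)) ==> ((((!b) <==> ok) ==> (((!((!b) <==> ok)) ==> ((b ==> (((!b) ==> ((b ==> (((!b) ==> ((!b) && (!d))) && (b ==> ((d || (!on)) && (!b) && (!d))))) && ((!b) ==> (!d)))) && (b ==> ((d || (!on)) && (b ==> (((!b) ==> ((!b) && (!d))) && (b ==> ((d || (!on)) && (!b) && (!d))))) && ((!b) ==> (!d)))))) && ((!b) ==> (!d)))) && (((!b) <==> ok) ==> ((d || (!on)) && (((!b) <==> ok) ==> (((!((!b) <==> ok)) ==> ((b ==> (((!b) ==> ((!b) && (!d))) && (b ==> ((d || (!on)) && (!b) && (!d))))) && ((!b) ==> (!d)))) && (((!b) <==> ok) ==> ((d || (!on)) && (((!b) <==> ok) ==> (((!((!b) <==> ok)) ==> ((!b) && (!d))) && (((!b) <==> ok) ==> ((d || (!on)) && (!((!b) <==> ok)) && (!d))))) && ((!((!b) <==> ok)) ==> (!d)))))) && ((!((!b) <==> ok)) ==> (!d)))))) && ((!((!b) <==> ok)) ==> (!d)))).
Before the if: (b ==> ((ok ==> (((!ok) ==> ((b ==> (((!b) ==> ((b ==> (((!b) ==> ((!b) && (!on))) && (b ==> ((!b) && (!on))))) && ((!b) ==> (!on)))) && (b ==> ((b ==> (((!b) ==> ((!b) && (!on))) && (b ==> ((!b) && (!on))))) && ((!b) ==> (!on)))))) && ((!b) ==> (!on)))) && (ok ==> ((ok ==> (((!ok) ==> ((b ==> (((!b) ==> ((!b) && (!on))) && (b ==> ((!b) && (!on))))) && ((!b) ==> (!on)))) && (ok ==> ((ok ==> (((!ok) ==> ((!b) && (!on))) && (ok ==> ((!ok) && (!on))))) && ((!ok) ==> (!on)))))) && ((!ok) ==> (!on)))))) && ((!ok) ==> (!on)))) && ((!b) ==> (((z && d) ==> ((ok ==> (((!ok) ==> ((b ==> (((!b) ==> ((b ==> (((!b) ==> ((!b) && (!(b && (!d))))) && (b ==> (((b && (!d)) || (!on)) && (!b) && (!(b && (!d))))))) && ((!b) ==> (!(b && (!d)))))) && (b ==> (((b && (!d)) || (!on)) && (b ==> (((!b) ==> ((!b) && (!(b && (!d))))) && (b ==> (((b && (!d)) || (!on)) && (!b) && (!(b && (!d))))))) && ((!b) ==> (!(b && (!d)))))))) && ((!b) ==> (!(b && (!d)))))) && (ok ==> (((b && (!d)) || (!on)) && (ok ==> (((!ok) ==> ((b ==> (((!b) ==> ((!b) && (!(b && (!d))))) && (b ==> (((b && (!d)) || (!on)) && (!b) && (!(b && (!d))))))) && ((!b) ==> (!(b && (!d)))))) && (ok ==> (((b && (!d)) || (!on)) && (ok ==> (((!ok) ==> ((!b) && (!(b && (!d))))) && (ok ==> (((b && (!d)) || (!on)) && (!ok) && (!(b && (!d))))))) && ((!ok) ==> (!(b && (!d)))))))) && ((!ok) ==> (!(b && (!d)))))))) && ((!ok) ==> (!(b && (!d)))))) && ((!(z && d)) ==> ((((!b) <==> ok) ==> (((!((!b) <==> ok)) ==> ((b ==> (((!b) ==> ((b ==> (((!b) ==> ((!b) && (!d))) && (b ==> ((d || (!on)) && (!b) && (!d))))) && ((!b) ==> (!d)))) && (b ==> ((d || (!on)) && (b ==> (((!b) ==> ((!b) && (!d))) && (b ==> ((d || (!on)) && (!b) && (!d))))) && ((!b) ==> (!d)))))) && ((!b) ==> (!d)))) && (((!b) <==> ok) ==> ((d || (!on)) && (((!b) <==> ok) ==> (((!((!b) <==> ok)) ==> ((b ==> (((!b) ==> ((!b) && (!d))) && (b ==> ((d || (!on)) && (!b) && (!d))))) && ((!b) ==> (!d)))) && (((!b) <==> ok) ==> ((d || (!on)) && (((!b) <==> ok) ==> (((!((!b) <==> ok)) ==> ((!b) && (!d))) && (((!b) <==> ok) ==> ((d || (!on)) && (!((!b) <==> ok)) && (!d))))) && ((!((!b) <==> ok)) ==> (!d)))))) && ((!((!b) <==> ok)) ==> (!d)))))) && ((!((!b) <==> ok)) ==> (!d))))))
Answer: WP = (b ==> ((ok ==> (((!ok) ==> ((b ==> (((!b) ==> ((b ==> (((!b) ==> ((!b) && (!on))) && (b ==> ((!b) && (!on))))) && ((!b) ==> (!on)))) && (b ==> ((b ==> (((!b) ==> ((!b) && (!on))) && (b ==> ((!b) && (!on))))) && ((!b) ==> (!on)))))) && ((!b) ==> (!on)))) && (ok ==> ((ok ==> (((!ok) ==> ((b ==> (((!b) ==> ((!b) && (!on))) && (b ==> ((!b) && (!on))))) && ((!b) ==> (!on)))) && (ok ==> ((ok ==> (((!ok) ==> ((!b) && (!on))) && (ok ==> ((!ok) && (!on))))) && ((!ok) ==> (!on)))))) && ((!ok) ==> (!on)))))) && ((!ok) ==> (!on)))) && ((!b) ==> (((z && d) ==> ((ok ==> (((!ok) ==> ((b ==> (((!b) ==> ((b ==> (((!b) ==> ((!b) && (!(b && (!d))))) && (b ==> (((b && (!d)) || (!on)) && (!b) && (!(b && (!d))))))) && ((!b) ==> (!(b && (!d)))))) && (b ==> (((b && (!d)) || (!on)) && (b ==> (((!b) ==> ((!b) && (!(b && (!d))))) && (b ==> (((b && (!d)) || (!on)) && (!b) && (!(b && (!d))))))) && ((!b) ==> (!(b && (!d)))))))) && ((!b) ==> (!(b && (!d)))))) && (ok ==> (((b && (!d)) || (!on)) && (ok ==> (((!ok) ==> ((b ==> (((!b) ==> ((!b) && (!(b && (!d))))) && (b ==> (((b && (!d)) || (!on)) && (!b) && (!(b && (!d))))))) && ((!b) ==> (!(b && (!d)))))) && (ok ==> (((b && (!d)) || (!on)) && (ok ==> (((!ok) ==> ((!b) && (!(b && (!d))))) && (ok ==> (((b && (!d)) || (!on)) && (!ok) && (!(b && (!d))))))) && ((!ok) ==> (!(b && (!d)))))))) && ((!ok) ==> (!(b && (!d)))))))) && ((!ok) ==> (!(b && (!d)))))) && ((!(z && d)) ==> ((((!b) <==> ok) ==> (((!((!b) <==> ok)) ==> ((b ==> (((!b) ==> ((b ==> (((!b) ==> ((!b) && (!d))) && (b ==> ((d || (!on)) && (!b) && (!d))))) && ((!b) ==> (!d)))) && (b ==> ((d || (!on)) && (b ==> (((!b) ==> ((!b) && (!d))) && (b ==> ((d || (!on)) && (!b) && (!d))))) && ((!b) ==> (!d)))))) && ((!b) ==> (!d)))) && (((!b) <==> ok) ==> ((d || (!on)) && (((!b) <==> ok) ==> (((!((!b) <==> ok)) ==> ((b ==> (((!b) ==> ((!b) && (!d))) && (b ==> ((d || (!on)) && (!b) && (!d))))) && ((!b) ==> (!d)))) && (((!b) <==> ok) ==> ((d || (!on)) && (((!b) <==> ok) ==> (((!((!b) <==> ok)) ==> ((!b) && (!d))) && (((!b) <==> ok) ==> ((d || (!on)) && (!((!b) <==> ok)) && (!d))))) && ((!((!b) <==> ok)) ==> (!d)))))) && ((!((!b) <==> ok)) ==> (!d)))))) && ((!((!b) <==> ok)) ==> (!d))))))


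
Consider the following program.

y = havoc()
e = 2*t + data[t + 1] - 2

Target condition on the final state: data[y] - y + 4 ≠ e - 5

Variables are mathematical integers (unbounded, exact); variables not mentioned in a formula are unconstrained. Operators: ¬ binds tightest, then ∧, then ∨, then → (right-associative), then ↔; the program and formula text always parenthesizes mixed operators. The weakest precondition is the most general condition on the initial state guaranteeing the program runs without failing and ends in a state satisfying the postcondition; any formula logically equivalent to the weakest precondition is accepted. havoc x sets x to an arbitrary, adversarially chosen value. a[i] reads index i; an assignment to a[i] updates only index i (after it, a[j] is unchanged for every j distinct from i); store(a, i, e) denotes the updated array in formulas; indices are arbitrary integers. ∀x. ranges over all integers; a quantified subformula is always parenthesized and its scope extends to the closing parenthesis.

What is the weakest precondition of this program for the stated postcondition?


Working backward. After the program, the postcondition data[y] - y + 4 ≠ e - 5 must hold; in canonical form it is data[y] ≠ e + y - 9.
Before e := 2*t + data[t + 1] - 2: data[y] ≠ data[t + 1] + 2*t + y - 11
Before havoc y: ∀y_1. data[y_1] ≠ data[t + 1] + 2*t + y_1 - 11
Answer: WP = ∀y_1. data[y_1] ≠ data[t + 1] + 2*t + y_1 - 11


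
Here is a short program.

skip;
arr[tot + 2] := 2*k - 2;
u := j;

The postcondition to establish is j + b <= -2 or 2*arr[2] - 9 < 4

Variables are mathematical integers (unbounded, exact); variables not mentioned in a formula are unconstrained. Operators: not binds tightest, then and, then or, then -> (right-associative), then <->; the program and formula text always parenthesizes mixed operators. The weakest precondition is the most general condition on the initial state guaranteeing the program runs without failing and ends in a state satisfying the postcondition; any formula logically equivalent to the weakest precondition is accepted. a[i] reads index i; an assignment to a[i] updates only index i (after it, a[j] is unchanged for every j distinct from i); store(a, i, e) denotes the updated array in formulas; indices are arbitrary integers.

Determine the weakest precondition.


Working backward. After the program, the postcondition j + b <= -2 or 2*arr[2] - 9 < 4 must hold; in canonical form it is b + j <= -2 or 2*arr[2] < 13.
Before u := j: b + j <= -2 or 2*arr[2] < 13
Before arr[tot + 2] := 2*k - 2: b + j <= -2 or 2*store(arr, tot + 2, 2*k - 2)[2] < 13
Before skip: b + j <= -2 or 2*store(arr, tot + 2, 2*k - 2)[2] < 13
Answer: WP = b + j <= -2 or 2*store(arr, tot + 2, 2*k - 2)[2] < 13


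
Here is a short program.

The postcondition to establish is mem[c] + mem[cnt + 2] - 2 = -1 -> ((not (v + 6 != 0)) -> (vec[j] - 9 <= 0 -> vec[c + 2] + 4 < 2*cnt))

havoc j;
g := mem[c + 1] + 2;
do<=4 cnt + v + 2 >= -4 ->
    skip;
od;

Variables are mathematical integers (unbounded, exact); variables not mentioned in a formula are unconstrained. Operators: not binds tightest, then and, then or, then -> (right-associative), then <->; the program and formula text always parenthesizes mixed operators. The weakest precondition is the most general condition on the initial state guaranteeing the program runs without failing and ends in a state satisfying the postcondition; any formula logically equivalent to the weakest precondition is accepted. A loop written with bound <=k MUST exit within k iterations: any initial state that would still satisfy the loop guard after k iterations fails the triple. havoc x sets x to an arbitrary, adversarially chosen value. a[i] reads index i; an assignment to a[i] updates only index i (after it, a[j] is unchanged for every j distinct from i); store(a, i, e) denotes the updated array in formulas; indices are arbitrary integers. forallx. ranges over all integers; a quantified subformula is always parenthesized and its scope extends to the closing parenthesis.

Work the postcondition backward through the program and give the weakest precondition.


Working backward. After the program, the postcondition mem[c] + mem[cnt + 2] - 2 = -1 -> ((not (v + 6 != 0)) -> (vec[j] - 9 <= 0 -> vec[c + 2] + 4 < 2*cnt)) must hold; in canonical form it is mem[cnt + 2] + mem[c] = 1 -> ((not (v != -6)) -> (vec[j] <= 9 -> vec[c + 2] < 2*cnt - 4)).
Before the loop (bound <=4), unroll the exhaustion recursion (WP_0 = exit-now case; WP_j = one more guarded iteration, up to j = 4):
  WP_0: (not (cnt + v >= -6)) and (mem[cnt + 2] + mem[c] = 1 -> ((not (v != -6)) -> (vec[j] <= 9 -> vec[c + 2] < 2*cnt - 4)))
  WP_1: (cnt + v >= -6 -> ((not (cnt + v >= -6)) and (mem[cnt + 2] + mem[c] = 1 -> ((not (v != -6)) -> (vec[j] <= 9 -> vec[c + 2] < 2*cnt - 4))))) and ((not (cnt + v >= -6)) -> (mem[cnt + 2] + mem[c] = 1 -> ((not (v != -6)) -> (vec[j] <= 9 -> vec[c + 2] < 2*cnt - 4))))
  WP_2: (cnt + v >= -6 -> ((cnt + v >= -6 -> ((not (cnt + v >= -6)) and (mem[cnt + 2] + mem[c] = 1 -> ((not (v != -6)) -> (vec[j] <= 9 -> vec[c + 2] < 2*cnt - 4))))) and ((not (cnt + v >= -6)) -> (mem[cnt + 2] + mem[c] = 1 -> ((not (v != -6)) -> (vec[j] <= 9 -> vec[c + 2] < 2*cnt - 4)))))) and ((not (cnt + v >= -6)) -> (mem[cnt + 2] + mem[c] = 1 -> ((not (v != -6)) -> (vec[j] <= 9 -> vec[c + 2] < 2*cnt - 4))))
  WP_3: (cnt + v >= -6 -> ((cnt + v >= -6 -> ((cnt + v >= -6 -> ((not (cnt + v >= -6)) and (mem[cnt + 2] + mem[c] = 1 -> ((not (v != -6)) -> (vec[j] <= 9 -> vec[c + 2] < 2*cnt - 4))))) and ((not (cnt + v >= -6)) -> (mem[cnt + 2] + mem[c] = 1 -> ((not (v != -6)) -> (vec[j] <= 9 -> vec[c + 2] < 2*cnt - 4)))))) and ((not (cnt + v >= -6)) -> (mem[cnt + 2] + mem[c] = 1 -> ((not (v != -6)) -> (vec[j] <= 9 -> vec[c + 2] < 2*cnt - 4)))))) and ((not (cnt + v >= -6)) -> (mem[cnt + 2] + mem[c] = 1 -> ((not (v != -6)) -> (vec[j] <= 9 -> vec[c + 2] < 2*cnt - 4))))
  WP_4: (cnt + v >= -6 -> ((cnt + v >= -6 -> ((cnt + v >= -6 -> ((cnt + v >= -6 -> ((not (cnt + v >= -6)) and (mem[cnt + 2] + mem[c] = 1 -> ((not (v != -6)) -> (vec[j] <= 9 -> vec[c + 2] < 2*cnt - 4))))) and ((not (cnt + v >= -6)) -> (mem[cnt + 2] + mem[c] = 1 -> ((not (v != -6)) -> (vec[j] <= 9 -> vec[c + 2] < 2*cnt - 4)))))) and ((not (cnt + v >= -6)) -> (mem[cnt + 2] + mem[c] = 1 -> ((not (v != -6)) -> (vec[j] <= 9 -> vec[c + 2] < 2*cnt - 4)))))) and ((not (cnt + v >= -6)) -> (mem[cnt + 2] + mem[c] = 1 -> ((not (v != -6)) -> (vec[j] <= 9 -> vec[c + 2] < 2*cnt - 4)))))) and ((not (cnt + v >= -6)) -> (mem[cnt + 2] + mem[c] = 1 -> ((not (v != -6)) -> (vec[j] <= 9 -> vec[c + 2] < 2*cnt - 4))))
So before the loop: (cnt + v >= -6 -> ((cnt + v >= -6 -> ((cnt + v >= -6 -> ((cnt + v >= -6 -> ((not (cnt + v >= -6)) and (mem[cnt + 2] + mem[c] = 1 -> ((not (v != -6)) -> (vec[j] <= 9 -> vec[c + 2] < 2*cnt - 4))))) and ((not (cnt + v >= -6)) -> (mem[cnt + 2] + mem[c] = 1 -> ((not (v != -6)) -> (vec[j] <= 9 -> vec[c + 2] < 2*cnt - 4)))))) and ((not (cnt + v >= -6)) -> (mem[cnt + 2] + mem[c] = 1 -> ((not (v != -6)) -> (vec[j] <= 9 -> vec[c + 2] < 2*cnt - 4)))))) and ((not (cnt + v >= -6)) -> (mem[cnt + 2] + mem[c] = 1 -> ((not (v != -6)) -> (vec[j] <= 9 -> vec[c + 2] < 2*cnt - 4)))))) and ((not (cnt + v >= -6)) -> (mem[cnt + 2] + mem[c] = 1 -> ((not (v != -6)) -> (vec[j] <= 9 -> vec[c + 2] < 2*cnt - 4))))
Before g := mem[c + 1] + 2: (cnt + v >= -6 -> ((cnt + v >= -6 -> ((cnt + v >= -6 -> ((cnt + v >= -6 -> ((not (cnt + v >= -6)) and (mem[cnt + 2] + mem[c] = 1 -> ((not (v != -6)) -> (vec[j] <= 9 -> vec[c + 2] < 2*cnt - 4))))) and ((not (cnt + v >= -6)) -> (mem[cnt + 2] + mem[c] = 1 -> ((not (v != -6)) -> (vec[j] <= 9 -> vec[c + 2] < 2*cnt - 4)))))) and ((not (cnt + v >= -6)) -> (mem[cnt + 2] + mem[c] = 1 -> ((not (v != -6)) -> (vec[j] <= 9 -> vec[c + 2] < 2*cnt - 4)))))) and ((not (cnt + v >= -6)) -> (mem[cnt + 2] + mem[c] = 1 -> ((not (v != -6)) -> (vec[j] <= 9 -> vec[c + 2] < 2*cnt - 4)))))) and ((not (cnt + v >= -6)) -> (mem[cnt + 2] + mem[c] = 1 -> ((not (v != -6)) -> (vec[j] <= 9 -> vec[c + 2] < 2*cnt - 4))))
Before havoc j: forall j_1. ((cnt + v >= -6 -> ((cnt + v >= -6 -> ((cnt + v >= -6 -> ((cnt + v >= -6 -> ((not (cnt + v >= -6)) and (mem[cnt + 2] + mem[c] = 1 -> ((not (v != -6)) -> (vec[j_1] <= 9 -> vec[c + 2] < 2*cnt - 4))))) and ((not (cnt + v >= -6)) -> (mem[cnt + 2] + mem[c] = 1 -> ((not (v != -6)) -> (vec[j_1] <= 9 -> vec[c + 2] < 2*cnt - 4)))))) and ((not (cnt + v >= -6)) -> (mem[cnt + 2] + mem[c] = 1 -> ((not (v != -6)) -> (vec[j_1] <= 9 -> vec[c + 2] < 2*cnt - 4)))))) and ((not (cnt + v >= -6)) -> (mem[cnt + 2] + mem[c] = 1 -> ((not (v != -6)) -> (vec[j_1] <= 9 -> vec[c + 2] < 2*cnt - 4)))))) and ((not (cnt + v >= -6)) -> (mem[cnt + 2] + mem[c] = 1 -> ((not (v != -6)) -> (vec[j_1] <= 9 -> vec[c + 2] < 2*cnt - 4)))))
Answer: WP = forall j_1. ((cnt + v >= -6 -> ((cnt + v >= -6 -> ((cnt + v >= -6 -> ((cnt + v >= -6 -> ((not (cnt + v >= -6)) and (mem[cnt + 2] + mem[c] = 1 -> ((not (v != -6)) -> (vec[j_1] <= 9 -> vec[c + 2] < 2*cnt - 4))))) and ((not (cnt + v >= -6)) -> (mem[cnt + 2] + mem[c] = 1 -> ((not (v != -6)) -> (vec[j_1] <= 9 -> vec[c + 2] < 2*cnt - 4)))))) and ((not (cnt + v >= -6)) -> (mem[cnt + 2] + mem[c] = 1 -> ((not (v != -6)) -> (vec[j_1] <= 9 -> vec[c + 2] < 2*cnt - 4)))))) and ((not (cnt + v >= -6)) -> (mem[cnt + 2] + mem[c] = 1 -> ((not (v != -6)) -> (vec[j_1] <= 9 -> vec[c + 2] < 2*cnt - 4)))))) and ((not (cnt + v >= -6)) -> (mem[cnt + 2] + mem[c] = 1 -> ((not (v != -6)) -> (vec[j_1] <= 9 -> vec[c + 2] < 2*cnt - 4)))))


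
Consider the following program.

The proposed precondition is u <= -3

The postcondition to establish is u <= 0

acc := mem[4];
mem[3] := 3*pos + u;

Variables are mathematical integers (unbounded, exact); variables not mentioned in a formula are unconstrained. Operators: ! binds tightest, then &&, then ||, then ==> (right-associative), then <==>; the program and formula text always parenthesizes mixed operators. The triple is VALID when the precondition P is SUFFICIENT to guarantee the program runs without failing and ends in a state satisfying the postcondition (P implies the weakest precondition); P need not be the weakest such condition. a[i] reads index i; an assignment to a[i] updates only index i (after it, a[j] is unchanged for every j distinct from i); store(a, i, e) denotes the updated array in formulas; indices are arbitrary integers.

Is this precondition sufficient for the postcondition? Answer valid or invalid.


Working backward. After the program, u <= 0 must hold.
Before mem[3] := 3*pos + u: u <= 0
Before acc := mem[4]: u <= 0
The weakest precondition is u <= 0.
Check whether u <= -3 implies it.
Every state satisfying the precondition satisfies the weakest precondition: the implication holds.
Answer: valid


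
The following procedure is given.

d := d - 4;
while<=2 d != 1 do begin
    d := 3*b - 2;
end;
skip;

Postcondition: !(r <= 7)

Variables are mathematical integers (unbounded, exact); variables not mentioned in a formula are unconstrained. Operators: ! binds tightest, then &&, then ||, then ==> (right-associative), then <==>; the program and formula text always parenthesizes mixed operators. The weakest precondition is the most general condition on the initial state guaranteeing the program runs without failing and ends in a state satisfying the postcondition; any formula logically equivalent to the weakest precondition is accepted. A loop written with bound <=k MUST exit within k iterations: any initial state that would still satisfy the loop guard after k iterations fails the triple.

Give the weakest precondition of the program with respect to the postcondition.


Working backward. After the program, !(r <= 7) must hold.
Before skip: !(r <= 7)
Before the loop (bound <=2), unroll the exhaustion recursion (WP_0 = exit-now case; WP_j = one more guarded iteration, up to j = 2):
  WP_0: (!(d != 1)) && (!(r <= 7))
  WP_1: (d != 1 ==> ((!(3*b != 3)) && (!(r <= 7)))) && ((!(d != 1)) ==> (!(r <= 7)))
  WP_2: (d != 1 ==> ((3*b != 3 ==> ((!(3*b != 3)) && (!(r <= 7)))) && ((!(3*b != 3)) ==> (!(r <= 7))))) && ((!(d != 1)) ==> (!(r <= 7)))
So before the loop: (d != 1 ==> ((3*b != 3 ==> ((!(3*b != 3)) && (!(r <= 7)))) && ((!(3*b != 3)) ==> (!(r <= 7))))) && ((!(d != 1)) ==> (!(r <= 7)))
Before d := d - 4: (d != 5 ==> ((3*b != 3 ==> ((!(3*b != 3)) && (!(r <= 7)))) && ((!(3*b != 3)) ==> (!(r <= 7))))) && ((!(d != 5)) ==> (!(r <= 7)))
Answer: WP = (d != 5 ==> ((3*b != 3 ==> ((!(3*b != 3)) && (!(r <= 7)))) && ((!(3*b != 3)) ==> (!(r <= 7))))) && ((!(d != 5)) ==> (!(r <= 7)))


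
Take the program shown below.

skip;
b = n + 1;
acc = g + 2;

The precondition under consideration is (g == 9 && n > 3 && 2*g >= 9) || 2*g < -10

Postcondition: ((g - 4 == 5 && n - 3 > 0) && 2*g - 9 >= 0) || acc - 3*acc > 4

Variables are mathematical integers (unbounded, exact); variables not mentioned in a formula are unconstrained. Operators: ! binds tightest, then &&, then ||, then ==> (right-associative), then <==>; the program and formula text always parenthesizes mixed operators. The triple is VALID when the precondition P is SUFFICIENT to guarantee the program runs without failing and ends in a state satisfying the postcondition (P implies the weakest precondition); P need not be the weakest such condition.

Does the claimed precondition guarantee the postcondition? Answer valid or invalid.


Working backward. After the program, the postcondition ((g - 4 == 5 && n - 3 > 0) && 2*g - 9 >= 0) || acc - 3*acc > 4 must hold; in canonical form it is (g == 9 && n > 3 && 2*g >= 9) || 2*acc < -4.
Before acc := g + 2: (g == 9 && n > 3 && 2*g >= 9) || 2*g < -8
Before b := n + 1: (g == 9 && n > 3 && 2*g >= 9) || 2*g < -8
Before skip: (g == 9 && n > 3 && 2*g >= 9) || 2*g < -8
The weakest precondition is (g == 9 && n > 3 && 2*g >= 9) || 2*g < -8.
Check whether (g == 9 && n > 3 && 2*g >= 9) || 2*g < -10 implies it.
Every state satisfying the precondition satisfies the weakest precondition: the implication holds.
Answer: valid


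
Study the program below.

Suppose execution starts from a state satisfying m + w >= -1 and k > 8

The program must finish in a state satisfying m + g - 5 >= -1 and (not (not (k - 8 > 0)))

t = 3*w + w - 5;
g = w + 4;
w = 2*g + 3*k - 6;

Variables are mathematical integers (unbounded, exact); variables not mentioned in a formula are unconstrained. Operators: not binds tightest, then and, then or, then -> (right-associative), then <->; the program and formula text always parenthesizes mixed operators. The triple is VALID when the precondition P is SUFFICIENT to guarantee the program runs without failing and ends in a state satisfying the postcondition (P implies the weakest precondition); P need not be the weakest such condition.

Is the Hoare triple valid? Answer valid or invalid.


Working backward. After the program, the postcondition m + g - 5 >= -1 and (not (not (k - 8 > 0))) must hold; in canonical form it is g + m >= 4 and k > 8.
Before w := 2*g + 3*k - 6: g + m >= 4 and k > 8
Before g := w + 4: m + w >= 0 and k > 8
Before t := 3*w + w - 5: m + w >= 0 and k > 8
The weakest precondition is m + w >= 0 and k > 8.
Check whether m + w >= -1 and k > 8 implies it.
Countermodel: at the initial state k = 9, m = -1, w = 0, the precondition holds but the weakest precondition fails.
Answer: invalid


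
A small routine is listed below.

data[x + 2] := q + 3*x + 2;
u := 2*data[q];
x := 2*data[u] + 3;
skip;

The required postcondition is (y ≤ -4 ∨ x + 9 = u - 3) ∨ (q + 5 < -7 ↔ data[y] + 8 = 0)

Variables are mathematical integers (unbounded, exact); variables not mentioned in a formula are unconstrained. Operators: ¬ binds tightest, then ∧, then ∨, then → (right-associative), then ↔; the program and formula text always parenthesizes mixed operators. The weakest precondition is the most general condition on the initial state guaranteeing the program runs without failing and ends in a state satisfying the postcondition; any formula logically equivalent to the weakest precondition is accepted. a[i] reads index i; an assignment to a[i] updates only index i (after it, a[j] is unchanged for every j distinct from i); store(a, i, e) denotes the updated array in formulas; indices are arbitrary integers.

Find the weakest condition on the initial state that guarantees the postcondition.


Working backward. After the program, the postcondition (y ≤ -4 ∨ x + 9 = u - 3) ∨ (q + 5 < -7 ↔ data[y] + 8 = 0) must hold; in canonical form it is y ≤ -4 ∨ x = u - 12 ∨ (q < -12 ↔ data[y] = -8).
Before skip: y ≤ -4 ∨ x = u - 12 ∨ (q < -12 ↔ data[y] = -8)
Before x := 2*data[u] + 3: y ≤ -4 ∨ 2*data[u] = u - 15 ∨ (q < -12 ↔ data[y] = -8)
Before u := 2*data[q]: y ≤ -4 ∨ 2*data[2*data[q]] = 2*data[q] - 15 ∨ (q < -12 ↔ data[y] = -8)
Before data[x + 2] := q + 3*x + 2: y ≤ -4 ∨ 2*store(data, x + 2, q + 3*x + 2)[2*store(data, x + 2, q + 3*x + 2)[q]] = 2*store(data, x + 2, q + 3*x + 2)[q] - 15 ∨ (q < -12 ↔ store(data, x + 2, q + 3*x + 2)[y] = -8)
Answer: WP = y ≤ -4 ∨ 2*store(data, x + 2, q + 3*x + 2)[2*store(data, x + 2, q + 3*x + 2)[q]] = 2*store(data, x + 2, q + 3*x + 2)[q] - 15 ∨ (q < -12 ↔ store(data, x + 2, q + 3*x + 2)[y] = -8)


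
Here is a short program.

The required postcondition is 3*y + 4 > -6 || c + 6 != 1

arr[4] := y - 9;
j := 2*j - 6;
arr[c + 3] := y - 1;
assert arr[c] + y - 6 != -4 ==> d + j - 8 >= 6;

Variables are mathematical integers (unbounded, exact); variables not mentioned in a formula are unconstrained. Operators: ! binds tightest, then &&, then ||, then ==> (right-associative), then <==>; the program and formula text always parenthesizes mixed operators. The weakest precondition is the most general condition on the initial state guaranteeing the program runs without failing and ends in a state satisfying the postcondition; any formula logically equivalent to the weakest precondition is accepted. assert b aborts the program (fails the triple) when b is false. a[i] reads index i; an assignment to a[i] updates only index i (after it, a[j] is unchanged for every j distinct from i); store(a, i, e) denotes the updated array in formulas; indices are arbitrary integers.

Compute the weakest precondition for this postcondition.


Working backward. After the program, the postcondition 3*y + 4 > -6 || c + 6 != 1 must hold; in canonical form it is 3*y > -10 || c != -5.
Before assert arr[c] + y - 6 != -4 ==> d + j - 8 >= 6: (arr[c] + y != 2 ==> d + j >= 14) && (3*y > -10 || c != -5)
Before arr[c + 3] := y - 1: (store(arr, c + 3, y - 1)[c] + y != 2 ==> d + j >= 14) && (3*y > -10 || c != -5)
Before j := 2*j - 6: (store(arr, c + 3, y - 1)[c] + y != 2 ==> d + 2*j >= 20) && (3*y > -10 || c != -5)
Before arr[4] := y - 9: (store(store(arr, 4, y - 9), c + 3, y - 1)[c] + y != 2 ==> d + 2*j >= 20) && (3*y > -10 || c != -5)
Answer: WP = (store(store(arr, 4, y - 9), c + 3, y - 1)[c] + y != 2 ==> d + 2*j >= 20) && (3*y > -10 || c != -5)


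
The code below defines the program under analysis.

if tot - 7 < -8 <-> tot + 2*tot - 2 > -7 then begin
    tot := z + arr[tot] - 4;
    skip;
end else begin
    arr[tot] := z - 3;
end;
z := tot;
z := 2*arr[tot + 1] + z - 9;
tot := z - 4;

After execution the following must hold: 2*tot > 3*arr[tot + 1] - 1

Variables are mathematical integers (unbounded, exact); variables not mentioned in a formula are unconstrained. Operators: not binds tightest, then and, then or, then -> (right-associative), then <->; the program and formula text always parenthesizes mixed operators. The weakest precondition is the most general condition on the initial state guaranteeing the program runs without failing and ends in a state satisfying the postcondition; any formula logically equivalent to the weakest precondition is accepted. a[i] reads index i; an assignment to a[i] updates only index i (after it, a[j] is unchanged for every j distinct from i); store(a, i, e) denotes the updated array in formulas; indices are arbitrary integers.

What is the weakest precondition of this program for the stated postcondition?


Working backward. After the program, 2*tot > 3*arr[tot + 1] - 1 must hold.
Before tot := z - 4: 2*z > 3*arr[z - 3] + 7
Before z := 2*arr[tot + 1] + z - 9: 4*arr[tot + 1] + 2*z > 3*arr[2*arr[tot + 1] + z - 12] + 25
Before z := tot: 4*arr[tot + 1] + 2*tot > 3*arr[2*arr[tot + 1] + tot - 12] + 25
Then branch requires 4*arr[arr[tot] + z - 3] + 2*arr[tot] + 2*z > 3*arr[2*arr[arr[tot] + z - 3] + arr[tot] + z - 16] + 33; else branch requires 4*store(arr, tot, z - 3)[tot + 1] + 2*tot > 3*store(arr, tot, z - 3)[2*store(arr, tot, z - 3)[tot + 1] + tot - 12] + 25.
Before the if: ((tot < -1 <-> 3*tot > -5) -> 4*arr[arr[tot] + z - 3] + 2*arr[tot] + 2*z > 3*arr[2*arr[arr[tot] + z - 3] + arr[tot] + z - 16] + 33) and ((not (tot < -1 <-> 3*tot > -5)) -> 4*store(arr, tot, z - 3)[tot + 1] + 2*tot > 3*store(arr, tot, z - 3)[2*store(arr, tot, z - 3)[tot + 1] + tot - 12] + 25)
Answer: WP = ((tot < -1 <-> 3*tot > -5) -> 4*arr[arr[tot] + z - 3] + 2*arr[tot] + 2*z > 3*arr[2*arr[arr[tot] + z - 3] + arr[tot] + z - 16] + 33) and ((not (tot < -1 <-> 3*tot > -5)) -> 4*store(arr, tot, z - 3)[tot + 1] + 2*tot > 3*store(arr, tot, z - 3)[2*store(arr, tot, z - 3)[tot + 1] + tot - 12] + 25)


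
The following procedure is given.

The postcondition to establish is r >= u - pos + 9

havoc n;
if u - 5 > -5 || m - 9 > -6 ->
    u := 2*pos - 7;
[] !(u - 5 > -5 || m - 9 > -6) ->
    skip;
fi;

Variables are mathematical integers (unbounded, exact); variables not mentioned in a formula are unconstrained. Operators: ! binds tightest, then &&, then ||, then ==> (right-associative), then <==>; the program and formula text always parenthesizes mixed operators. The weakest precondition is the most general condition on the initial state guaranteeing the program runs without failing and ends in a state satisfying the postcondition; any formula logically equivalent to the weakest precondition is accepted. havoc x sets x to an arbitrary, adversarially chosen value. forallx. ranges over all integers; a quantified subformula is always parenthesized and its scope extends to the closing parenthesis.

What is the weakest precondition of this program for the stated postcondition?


Working backward. After the program, the postcondition r >= u - pos + 9 must hold; in canonical form it is pos + r >= u + 9.
Then branch requires r >= pos + 2; else branch requires pos + r >= u + 9.
Before the if: ((u > 0 || m > 3) ==> r >= pos + 2) && ((!(u > 0 || m > 3)) ==> pos + r >= u + 9)
Before havoc n: ((u > 0 || m > 3) ==> r >= pos + 2) && ((!(u > 0 || m > 3)) ==> pos + r >= u + 9)
Answer: WP = ((u > 0 || m > 3) ==> r >= pos + 2) && ((!(u > 0 || m > 3)) ==> pos + r >= u + 9)


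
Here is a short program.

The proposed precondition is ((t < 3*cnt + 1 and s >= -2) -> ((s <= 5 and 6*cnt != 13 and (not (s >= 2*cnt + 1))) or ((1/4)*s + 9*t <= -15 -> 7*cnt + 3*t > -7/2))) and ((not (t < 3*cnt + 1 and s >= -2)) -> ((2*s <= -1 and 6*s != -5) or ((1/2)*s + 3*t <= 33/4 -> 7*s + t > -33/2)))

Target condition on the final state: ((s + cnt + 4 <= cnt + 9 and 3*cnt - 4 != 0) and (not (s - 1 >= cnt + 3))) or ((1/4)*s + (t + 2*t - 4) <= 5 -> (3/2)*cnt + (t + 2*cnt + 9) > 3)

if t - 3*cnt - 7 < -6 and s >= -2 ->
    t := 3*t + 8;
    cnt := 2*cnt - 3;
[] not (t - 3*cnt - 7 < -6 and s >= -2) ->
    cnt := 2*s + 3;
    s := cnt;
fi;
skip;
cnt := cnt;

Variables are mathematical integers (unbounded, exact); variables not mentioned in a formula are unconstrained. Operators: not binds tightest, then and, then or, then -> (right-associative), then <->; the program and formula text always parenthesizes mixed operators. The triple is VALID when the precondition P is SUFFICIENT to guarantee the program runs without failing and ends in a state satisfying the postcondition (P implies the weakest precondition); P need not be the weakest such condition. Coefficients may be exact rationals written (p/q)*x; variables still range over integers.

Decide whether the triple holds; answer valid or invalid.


Working backward. After the program, the postcondition ((s + cnt + 4 <= cnt + 9 and 3*cnt - 4 != 0) and (not (s - 1 >= cnt + 3))) or ((1/4)*s + (t + 2*t - 4) <= 5 -> (3/2)*cnt + (t + 2*cnt + 9) > 3) must hold; in canonical form it is (s <= 5 and 3*cnt != 4 and (not (s >= cnt + 4))) or ((1/4)*s + 3*t <= 9 -> (7/2)*cnt + t > -6).
Before cnt := cnt: (s <= 5 and 3*cnt != 4 and (not (s >= cnt + 4))) or ((1/4)*s + 3*t <= 9 -> (7/2)*cnt + t > -6)
Before skip: (s <= 5 and 3*cnt != 4 and (not (s >= cnt + 4))) or ((1/4)*s + 3*t <= 9 -> (7/2)*cnt + t > -6)
Then branch requires (s <= 5 and 6*cnt != 13 and (not (s >= 2*cnt + 1))) or ((1/4)*s + 9*t <= -15 -> 7*cnt + 3*t > -7/2); else branch requires (2*s <= 2 and 6*s != -5) or ((1/2)*s + 3*t <= 33/4 -> 7*s + t > -33/2).
Before the if: ((t < 3*cnt + 1 and s >= -2) -> ((s <= 5 and 6*cnt != 13 and (not (s >= 2*cnt + 1))) or ((1/4)*s + 9*t <= -15 -> 7*cnt + 3*t > -7/2))) and ((not (t < 3*cnt + 1 and s >= -2)) -> ((2*s <= 2 and 6*s != -5) or ((1/2)*s + 3*t <= 33/4 -> 7*s + t > -33/2)))
The weakest precondition is ((t < 3*cnt + 1 and s >= -2) -> ((s <= 5 and 6*cnt != 13 and (not (s >= 2*cnt + 1))) or ((1/4)*s + 9*t <= -15 -> 7*cnt + 3*t > -7/2))) and ((not (t < 3*cnt + 1 and s >= -2)) -> ((2*s <= 2 and 6*s != -5) or ((1/2)*s + 3*t <= 33/4 -> 7*s + t > -33/2))).
Check whether ((t < 3*cnt + 1 and s >= -2) -> ((s <= 5 and 6*cnt != 13 and (not (s >= 2*cnt + 1))) or ((1/4)*s + 9*t <= -15 -> 7*cnt + 3*t > -7/2))) and ((not (t < 3*cnt + 1 and s >= -2)) -> ((2*s <= -1 and 6*s != -5) or ((1/2)*s + 3*t <= 33/4 -> 7*s + t > -33/2))) implies it.
Every state satisfying the precondition satisfies the weakest precondition: the implication holds.
Answer: valid


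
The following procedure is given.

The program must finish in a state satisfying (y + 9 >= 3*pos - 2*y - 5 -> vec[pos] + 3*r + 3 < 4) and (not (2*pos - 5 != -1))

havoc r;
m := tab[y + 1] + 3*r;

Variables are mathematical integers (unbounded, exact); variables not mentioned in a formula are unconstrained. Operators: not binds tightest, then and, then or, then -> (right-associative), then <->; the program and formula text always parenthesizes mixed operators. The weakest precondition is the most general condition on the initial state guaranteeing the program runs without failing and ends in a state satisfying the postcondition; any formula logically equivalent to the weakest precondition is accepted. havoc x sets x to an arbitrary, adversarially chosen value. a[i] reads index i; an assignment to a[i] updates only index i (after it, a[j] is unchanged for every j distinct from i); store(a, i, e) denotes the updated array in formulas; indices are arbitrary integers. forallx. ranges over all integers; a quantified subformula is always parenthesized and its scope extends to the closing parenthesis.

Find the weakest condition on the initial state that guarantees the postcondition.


Working backward. After the program, the postcondition (y + 9 >= 3*pos - 2*y - 5 -> vec[pos] + 3*r + 3 < 4) and (not (2*pos - 5 != -1)) must hold; in canonical form it is (3*y >= 3*pos - 14 -> vec[pos] + 3*r < 1) and (not (2*pos != 4)).
Before m := tab[y + 1] + 3*r: (3*y >= 3*pos - 14 -> vec[pos] + 3*r < 1) and (not (2*pos != 4))
Before havoc r: forall r_1. ((3*y >= 3*pos - 14 -> vec[pos] + 3*r_1 < 1) and (not (2*pos != 4)))
Answer: WP = forall r_1. ((3*y >= 3*pos - 14 -> vec[pos] + 3*r_1 < 1) and (not (2*pos != 4)))


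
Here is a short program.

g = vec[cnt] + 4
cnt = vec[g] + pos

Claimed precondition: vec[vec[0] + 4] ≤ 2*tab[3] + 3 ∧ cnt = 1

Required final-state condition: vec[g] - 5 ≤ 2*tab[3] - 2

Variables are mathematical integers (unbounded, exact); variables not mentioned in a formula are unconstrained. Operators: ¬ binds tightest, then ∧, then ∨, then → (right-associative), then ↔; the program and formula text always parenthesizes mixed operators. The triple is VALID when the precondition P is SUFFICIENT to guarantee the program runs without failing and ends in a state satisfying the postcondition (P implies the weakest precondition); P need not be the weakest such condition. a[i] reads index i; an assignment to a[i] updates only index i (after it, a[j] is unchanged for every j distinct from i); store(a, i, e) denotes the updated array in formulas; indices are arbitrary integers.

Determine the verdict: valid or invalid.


Working backward. After the program, the postcondition vec[g] - 5 ≤ 2*tab[3] - 2 must hold; in canonical form it is vec[g] ≤ 2*tab[3] + 3.
Before cnt := vec[g] + pos: vec[g] ≤ 2*tab[3] + 3
Before g := vec[cnt] + 4: vec[vec[cnt] + 4] ≤ 2*tab[3] + 3
The weakest precondition is vec[vec[cnt] + 4] ≤ 2*tab[3] + 3.
Check whether vec[vec[0] + 4] ≤ 2*tab[3] + 3 ∧ cnt = 1 implies it.
Countermodel: at the initial state cnt = 1, tab = {[0] = 15521, [1] = 15521, [3] = 15521, [7044] = 15521, [17426] = 15521, elsewhere 15521}, vec = {[0] = 17422, [1] = 7040, [3] = 7040, [7044] = 31046, [17426] = -15215, elsewhere 7040}, the precondition holds but the weakest precondition fails.
Answer: invalid


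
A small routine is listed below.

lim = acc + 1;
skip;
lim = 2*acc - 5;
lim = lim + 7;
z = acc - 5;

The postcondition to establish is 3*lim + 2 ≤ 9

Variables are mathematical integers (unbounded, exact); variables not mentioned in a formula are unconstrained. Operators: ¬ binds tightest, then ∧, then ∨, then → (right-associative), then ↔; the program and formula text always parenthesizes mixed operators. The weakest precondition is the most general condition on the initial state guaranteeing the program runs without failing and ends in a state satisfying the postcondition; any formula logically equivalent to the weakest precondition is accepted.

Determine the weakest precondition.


Working backward. After the program, the postcondition 3*lim + 2 ≤ 9 must hold; in canonical form it is 3*lim ≤ 7.
Before z := acc - 5: 3*lim ≤ 7
Before lim := lim + 7: 3*lim ≤ -14
Before lim := 2*acc - 5: 6*acc ≤ 1
Before skip: 6*acc ≤ 1
Before lim := acc + 1: 6*acc ≤ 1
Answer: WP = 6*acc ≤ 1
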